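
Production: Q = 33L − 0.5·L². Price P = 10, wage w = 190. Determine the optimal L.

L* = 14

The marginal product of L is MP_L = 33 − L.
A price-taking firm hires until the value of the marginal product equals the wage: P·MP_L = w, so 10·(33 − L) = 190.
Then 33 − L = 19, giving L = 14.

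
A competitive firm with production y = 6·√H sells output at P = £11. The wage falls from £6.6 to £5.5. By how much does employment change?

ΔH = 11

From P·MP_H = w with MP_H = 3·H^(-1/2), the labor demand is H(w) = (33/w)^(2).
At w = 6.6: H = 25. At w = 5.5: H = 36.
ΔH = 36 − 25 = 11.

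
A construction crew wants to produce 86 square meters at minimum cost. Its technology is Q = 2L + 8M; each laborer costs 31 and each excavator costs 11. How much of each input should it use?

L* = 0, M* = 10.75

The inputs are perfect substitutes, so the firm uses whichever has the lower cost per unit of output.
Cost per unit of output via L is w/2 = 15.5; via M it is r/8 = 1.375. M is cheaper.
Producing Q = 86 with M alone: L = 0, M = 10.75.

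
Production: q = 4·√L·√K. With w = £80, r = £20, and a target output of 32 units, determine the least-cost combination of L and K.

Cost minimization requires the marginal rate of technical substitution to equal the input-price ratio: MP_L/MP_K = w/r.
Here MP_L/MP_K = (1/2)·(K/L)/(1/2) = (K/L). Setting this equal to 80/20 = 4 gives K = 4L.
Substituting into q = 32: 4·L^(1/2)·(4L)^(1/2) = 32.
Solving, L = 4 and K = 16.

L* = 4, K* = 16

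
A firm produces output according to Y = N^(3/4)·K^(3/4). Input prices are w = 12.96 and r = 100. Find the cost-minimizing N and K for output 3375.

Cost minimization requires the marginal rate of technical substitution to equal the input-price ratio: MP_N/MP_K = w/r.
Here MP_N/MP_K = (3/4)·(K/N)/(3/4) = (K/N). Setting this equal to 12.96/100 = 0.1296 gives K = 0.1296N.
Substituting into Y = 3375: N^(3/4)·(0.1296N)^(3/4) = 3375.
Solving, N = 625 and K = 81.

N* = 625, K* = 81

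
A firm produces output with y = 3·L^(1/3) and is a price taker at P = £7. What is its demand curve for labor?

MP_L = (1/3)·3·L^(-2/3) = L^(-2/3).
Setting P·MP_L = w: 7·L^(-2/3) = w.
Solving for L: L^(-2/3) = w/7, so L = (7/w)^(3/2).

L(w) = (7/w)^(3/2)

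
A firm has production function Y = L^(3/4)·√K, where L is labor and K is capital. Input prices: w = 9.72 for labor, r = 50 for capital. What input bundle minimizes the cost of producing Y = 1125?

L* = 625, K* = 81

Cost minimization requires the marginal rate of technical substitution to equal the input-price ratio: MP_L/MP_K = w/r.
Here MP_L/MP_K = (3/4)·(K/L)/(1/2) = 1.5·(K/L). Setting this equal to 9.72/50 = 0.1944 gives K = 0.1296L.
Substituting into Y = 1125: L^(3/4)·(0.1296L)^(1/2) = 1125.
Solving, L = 625 and K = 81.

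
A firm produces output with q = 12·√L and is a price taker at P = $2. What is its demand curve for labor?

MP_L = (1/2)·12·L^(-1/2) = 6·L^(-1/2).
Setting P·MP_L = w: 12·L^(-1/2) = w.
Solving for L: L^(-1/2) = w/12, so L = (12/w)^(2).

L(w) = 144/w²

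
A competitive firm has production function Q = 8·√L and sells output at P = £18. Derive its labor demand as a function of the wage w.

L(w) = 5184/w²

MP_L = (1/2)·8·L^(-1/2) = 4·L^(-1/2).
Setting P·MP_L = w: 72·L^(-1/2) = w.
Solving for L: L^(-1/2) = w/72, so L = (72/w)^(2).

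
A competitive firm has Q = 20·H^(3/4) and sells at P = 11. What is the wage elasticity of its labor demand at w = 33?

MP_H = (3/4)·20·H^(-1/4), so P·MP_H = w gives 165·H^(-1/4) = w.
Solving, H(w) = (165/w)^(4). This is a constant-elasticity form: H ∝ w^(−4), so ε = −4.

ε = -4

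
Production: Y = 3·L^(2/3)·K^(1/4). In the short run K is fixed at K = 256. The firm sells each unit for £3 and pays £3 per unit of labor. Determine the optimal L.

L* = 512

With K = 256, MP_L = (2/3)·3·L^(-1/3)·256^(1/4) = 8·L^(-1/3).
Profit maximization for a price taker requires P·MP_L = w: 3·8·L^(-1/3) = 3.
So L^(-1/3) = 0.125, which gives L = 512.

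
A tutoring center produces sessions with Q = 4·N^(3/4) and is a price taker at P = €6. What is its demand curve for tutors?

N(w) = 104976/w^(4)

MP_N = (3/4)·4·N^(-1/4) = 3·N^(-1/4).
Setting P·MP_N = w: 18·N^(-1/4) = w.
Solving for N: N^(-1/4) = w/18, so N = (18/w)^(4).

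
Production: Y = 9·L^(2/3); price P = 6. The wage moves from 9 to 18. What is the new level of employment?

L* = 8

From P·MP_L = w with MP_L = 6·L^(-1/3), the labor demand is L(w) = (36/w)^(3).
At w = 9: L = 64. At w = 18: L = 8.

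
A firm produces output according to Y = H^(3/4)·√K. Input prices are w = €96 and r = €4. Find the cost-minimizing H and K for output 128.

Cost minimization requires the marginal rate of technical substitution to equal the input-price ratio: MP_H/MP_K = w/r.
Here MP_H/MP_K = (3/4)·(K/H)/(1/2) = 1.5·(K/H). Setting this equal to 96/4 = 24 gives K = 16H.
Substituting into Y = 128: H^(3/4)·(16H)^(1/2) = 128.
Solving, H = 16 and K = 256.

H* = 16, K* = 256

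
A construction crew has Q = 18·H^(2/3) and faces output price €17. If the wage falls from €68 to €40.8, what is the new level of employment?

H* = 125

From P·MP_H = w with MP_H = 12·H^(-1/3), the labor demand is H(w) = (204/w)^(3).
At w = 68: H = 27. At w = 40.8: H = 125.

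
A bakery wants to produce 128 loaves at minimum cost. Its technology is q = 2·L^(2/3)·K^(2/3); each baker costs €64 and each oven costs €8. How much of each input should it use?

Cost minimization requires the marginal rate of technical substitution to equal the input-price ratio: MP_L/MP_K = w/r.
Here MP_L/MP_K = (2/3)·(K/L)/(2/3) = (K/L). Setting this equal to 64/8 = 8 gives K = 8L.
Substituting into q = 128: 2·L^(2/3)·(8L)^(2/3) = 128.
Solving, L = 8 and K = 64.

L* = 8, K* = 64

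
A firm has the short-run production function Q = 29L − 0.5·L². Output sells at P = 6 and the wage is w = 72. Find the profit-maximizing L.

The marginal product of L is MP_L = 29 − L.
A price-taking firm hires until the value of the marginal product equals the wage: P·MP_L = w, so 6·(29 − L) = 72.
Then 29 − L = 12, giving L = 17.

L* = 17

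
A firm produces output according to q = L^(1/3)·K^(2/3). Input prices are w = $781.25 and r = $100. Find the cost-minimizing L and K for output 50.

L* = 8, K* = 125

Cost minimization requires the marginal rate of technical substitution to equal the input-price ratio: MP_L/MP_K = w/r.
Here MP_L/MP_K = (1/3)·(K/L)/(2/3) = 0.5·(K/L). Setting this equal to 781.25/100 = 7.8125 gives K = 15.625L.
Substituting into q = 50: L^(1/3)·(15.625L)^(2/3) = 50.
Solving, L = 8 and K = 125.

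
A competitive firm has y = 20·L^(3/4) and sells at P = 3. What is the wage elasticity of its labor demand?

ε = -4

MP_L = (3/4)·20·L^(-1/4), so P·MP_L = w gives 45·L^(-1/4) = w.
Solving, L(w) = (45/w)^(4). This is a constant-elasticity form: L ∝ w^(−4), so ε = −4.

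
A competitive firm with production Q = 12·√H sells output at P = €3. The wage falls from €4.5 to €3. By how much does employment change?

From P·MP_H = w with MP_H = 6·H^(-1/2), the labor demand is H(w) = (18/w)^(2).
At w = 4.5: H = 16. At w = 3: H = 36.
ΔH = 36 − 16 = 20.

ΔH = 20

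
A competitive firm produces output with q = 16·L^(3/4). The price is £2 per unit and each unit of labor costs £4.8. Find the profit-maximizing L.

L* = 625

MP_L = (3/4)·16·L^(-1/4) = 12·L^(-1/4).
Profit maximization for a price taker requires P·MP_L = w: 2·12·L^(-1/4) = 4.8.
So L^(-1/4) = 0.2, which gives L = 625.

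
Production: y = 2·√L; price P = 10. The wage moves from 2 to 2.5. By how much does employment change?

From P·MP_L = w with MP_L = L^(-1/2), the labor demand is L(w) = (10/w)^(2).
At w = 2: L = 25. At w = 2.5: L = 16.
ΔL = 16 − 25 = -9.

ΔL = -9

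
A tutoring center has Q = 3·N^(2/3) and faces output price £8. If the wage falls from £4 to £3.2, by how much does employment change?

ΔN = 61

From P·MP_N = w with MP_N = 2·N^(-1/3), the labor demand is N(w) = (16/w)^(3).
At w = 4: N = 64. At w = 3.2: N = 125.
ΔN = 125 − 64 = 61.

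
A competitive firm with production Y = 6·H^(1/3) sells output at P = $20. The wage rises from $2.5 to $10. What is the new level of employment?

From P·MP_H = w with MP_H = 2·H^(-2/3), the labor demand is H(w) = (40/w)^(3/2).
At w = 2.5: H = 64. At w = 10: H = 8.

H* = 8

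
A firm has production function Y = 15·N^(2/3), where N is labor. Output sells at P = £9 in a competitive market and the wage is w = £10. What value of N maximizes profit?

MP_N = (2/3)·15·N^(-1/3) = 10·N^(-1/3).
Profit maximization for a price taker requires P·MP_N = w: 9·10·N^(-1/3) = 10.
So N^(-1/3) = 1/9, which gives N = 729.

N* = 729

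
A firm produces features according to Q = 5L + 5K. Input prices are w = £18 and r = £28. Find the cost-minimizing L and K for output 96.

The inputs are perfect substitutes, so the firm uses whichever has the lower cost per unit of output.
Cost per unit of output via L is w/5 = 3.6; via K it is r/5 = 5.6. L is cheaper.
Producing Q = 96 with L alone: L = 19.2, K = 0.

L* = 19.2, K* = 0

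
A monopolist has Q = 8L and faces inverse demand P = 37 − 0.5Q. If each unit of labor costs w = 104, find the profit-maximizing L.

Marginal revenue from the inverse demand is MR = 37 − Q.
The marginal product is MP_L = 8.
A monopolist hires until marginal revenue product equals the wage: MR·MP_L = w.
(37 − 8L)·8 = 104, so L = 3.

L* = 3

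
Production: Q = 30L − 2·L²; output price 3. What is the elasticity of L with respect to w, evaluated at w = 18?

From P·MP_L = w with MP_L = 30 − 4L, labor demand is L(w) = (30 − w/3)/4.
dL/dw = −1/(12) = -1/12.
At w = 18, L = 6, so ε = (dL/dw)·(w/L) = (-1/12)·(18/6) = -0.25.

ε = -0.25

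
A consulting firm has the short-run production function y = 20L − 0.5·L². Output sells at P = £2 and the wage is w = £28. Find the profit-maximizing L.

The marginal product of L is MP_L = 20 − L.
A price-taking firm hires until the value of the marginal product equals the wage: P·MP_L = w, so 2·(20 − L) = 28.
Then 20 − L = 14, giving L = 6.

L* = 6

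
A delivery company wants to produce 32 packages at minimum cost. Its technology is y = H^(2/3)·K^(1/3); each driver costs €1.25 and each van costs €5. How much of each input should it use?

Cost minimization requires the marginal rate of technical substitution to equal the input-price ratio: MP_H/MP_K = w/r.
Here MP_H/MP_K = (2/3)·(K/H)/(1/3) = 2·(K/H). Setting this equal to 1.25/5 = 0.25 gives K = 0.125H.
Substituting into y = 32: H^(2/3)·(0.125H)^(1/3) = 32.
Solving, H = 64 and K = 8.

H* = 64, K* = 8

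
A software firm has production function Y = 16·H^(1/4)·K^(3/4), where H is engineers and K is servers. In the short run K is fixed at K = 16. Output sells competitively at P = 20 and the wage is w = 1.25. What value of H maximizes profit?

With K = 16, MP_H = (1/4)·16·H^(-3/4)·16^(3/4) = 32·H^(-3/4).
Profit maximization for a price taker requires P·MP_H = w: 20·32·H^(-3/4) = 1.25.
So H^(-3/4) = 0.001953125, which gives H = 4096.

H* = 4096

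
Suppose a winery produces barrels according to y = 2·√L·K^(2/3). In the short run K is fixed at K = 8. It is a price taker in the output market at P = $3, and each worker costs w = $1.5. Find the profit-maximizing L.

L* = 64

With K = 8, MP_L = (1/2)·2·L^(-1/2)·8^(2/3) = 4·L^(-1/2).
Profit maximization for a price taker requires P·MP_L = w: 3·4·L^(-1/2) = 1.5.
So L^(-1/2) = 0.125, which gives L = 64.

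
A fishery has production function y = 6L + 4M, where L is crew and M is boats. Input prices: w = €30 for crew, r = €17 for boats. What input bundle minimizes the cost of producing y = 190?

L* = 0, M* = 47.5

The inputs are perfect substitutes, so the firm uses whichever has the lower cost per unit of output.
Cost per unit of output via L is w/6 = 5; via M it is r/4 = 4.25. M is cheaper.
Producing y = 190 with M alone: L = 0, M = 47.5.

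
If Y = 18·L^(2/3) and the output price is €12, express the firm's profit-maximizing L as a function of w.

L(w) = 2985984/w³

MP_L = (2/3)·18·L^(-1/3) = 12·L^(-1/3).
Setting P·MP_L = w: 144·L^(-1/3) = w.
Solving for L: L^(-1/3) = w/144, so L = (144/w)^(3).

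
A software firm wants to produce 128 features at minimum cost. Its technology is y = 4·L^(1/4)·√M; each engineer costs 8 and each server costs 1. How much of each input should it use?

Cost minimization requires the marginal rate of technical substitution to equal the input-price ratio: MP_L/MP_M = w/r.
Here MP_L/MP_M = (1/4)·(M/L)/(1/2) = 0.5·(M/L). Setting this equal to 8/1 = 8 gives M = 16L.
Substituting into y = 128: 4·L^(1/4)·(16L)^(1/2) = 128.
Solving, L = 16 and M = 256.

L* = 16, M* = 256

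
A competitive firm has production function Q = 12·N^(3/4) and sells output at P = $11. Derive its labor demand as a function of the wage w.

MP_N = (3/4)·12·N^(-1/4) = 9·N^(-1/4).
Setting P·MP_N = w: 99·N^(-1/4) = w.
Solving for N: N^(-1/4) = w/99, so N = (99/w)^(4).

N(w) = (99/w)^(4)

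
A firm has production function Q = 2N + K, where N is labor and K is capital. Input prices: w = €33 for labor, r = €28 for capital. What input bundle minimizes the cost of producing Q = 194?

N* = 97, K* = 0

The inputs are perfect substitutes, so the firm uses whichever has the lower cost per unit of output.
Cost per unit of output via N is 16.5; via K it is 28. N is cheaper.
Producing Q = 194 with N alone: N = 97, K = 0.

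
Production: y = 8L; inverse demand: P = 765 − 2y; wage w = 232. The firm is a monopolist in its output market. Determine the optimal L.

Marginal revenue from the inverse demand is MR = 765 − 4y.
The marginal product is MP_L = 8.
A monopolist hires until marginal revenue product equals the wage: MR·MP_L = w.
(765 − 32L)·8 = 232, so L = 23.

L* = 23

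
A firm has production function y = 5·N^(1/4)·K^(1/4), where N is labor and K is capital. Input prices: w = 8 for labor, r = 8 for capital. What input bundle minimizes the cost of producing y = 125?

Cost minimization requires the marginal rate of technical substitution to equal the input-price ratio: MP_N/MP_K = w/r.
Here MP_N/MP_K = (1/4)·(K/N)/(1/4) = (K/N). Setting this equal to 8/8 = 1 gives K = N.
Substituting into y = 125: 5·N^(1/4)·(N)^(1/4) = 125.
Solving, N = 625 and K = 625.

N* = 625, K* = 625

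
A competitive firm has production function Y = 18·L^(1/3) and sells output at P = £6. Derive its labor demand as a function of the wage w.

MP_L = (1/3)·18·L^(-2/3) = 6·L^(-2/3).
Setting P·MP_L = w: 36·L^(-2/3) = w.
Solving for L: L^(-2/3) = w/36, so L = (36/w)^(3/2).

L(w) = (36/w)^(3/2)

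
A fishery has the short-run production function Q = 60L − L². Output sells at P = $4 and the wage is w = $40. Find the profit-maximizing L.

The marginal product of L is MP_L = 60 − 2L.
A price-taking firm hires until the value of the marginal product equals the wage: P·MP_L = w, so 4·(60 − 2L) = 40.
Then 60 − 2L = 10, giving L = 25.

L* = 25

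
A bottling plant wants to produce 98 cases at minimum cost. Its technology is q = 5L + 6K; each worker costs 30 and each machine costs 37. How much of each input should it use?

L* = 19.6, K* = 0

The inputs are perfect substitutes, so the firm uses whichever has the lower cost per unit of output.
Cost per unit of output via L is w/5 = 6; via K it is r/6 = 37/6. L is cheaper.
Producing q = 98 with L alone: L = 19.6, K = 0.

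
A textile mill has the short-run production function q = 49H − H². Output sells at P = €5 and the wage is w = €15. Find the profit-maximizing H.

H* = 23

The marginal product of H is MP_H = 49 − 2H.
A price-taking firm hires until the value of the marginal product equals the wage: P·MP_H = w, so 5·(49 − 2H) = 15.
Then 49 − 2H = 3, giving H = 23.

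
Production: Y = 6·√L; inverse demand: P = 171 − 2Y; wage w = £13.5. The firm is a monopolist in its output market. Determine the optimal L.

Marginal revenue from the inverse demand is MR = 171 − 4Y.
The marginal product is MP_L = 3·L^(-1/2).
A monopolist hires until marginal revenue product equals the wage: MR·MP_L = w.
At L, Y = 6·√L. Substituting and solving: (171 − 24·√L)·3·L^(-1/2) = 13.5 gives L = 36.

L* = 36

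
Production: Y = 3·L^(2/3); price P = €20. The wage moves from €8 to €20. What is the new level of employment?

L* = 8

From P·MP_L = w with MP_L = 2·L^(-1/3), the labor demand is L(w) = (40/w)^(3).
At w = 8: L = 125. At w = 20: L = 8.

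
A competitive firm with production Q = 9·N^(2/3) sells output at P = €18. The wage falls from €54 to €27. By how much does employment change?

From P·MP_N = w with MP_N = 6·N^(-1/3), the labor demand is N(w) = (108/w)^(3).
At w = 54: N = 8. At w = 27: N = 64.
ΔN = 64 − 8 = 56.

ΔN = 56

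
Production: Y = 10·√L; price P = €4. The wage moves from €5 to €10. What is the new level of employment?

L* = 4

From P·MP_L = w with MP_L = 5·L^(-1/2), the labor demand is L(w) = (20/w)^(2).
At w = 5: L = 16. At w = 10: L = 4.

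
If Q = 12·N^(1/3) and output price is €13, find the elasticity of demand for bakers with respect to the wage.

ε = -1.5

MP_N = (1/3)·12·N^(-2/3), so P·MP_N = w gives 52·N^(-2/3) = w.
Solving, N(w) = (52/w)^(3/2). This is a constant-elasticity form: N ∝ w^(−3/2), so ε = −3/2.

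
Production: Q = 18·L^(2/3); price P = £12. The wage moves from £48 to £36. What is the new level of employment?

From P·MP_L = w with MP_L = 12·L^(-1/3), the labor demand is L(w) = (144/w)^(3).
At w = 48: L = 27. At w = 36: L = 64.

L* = 64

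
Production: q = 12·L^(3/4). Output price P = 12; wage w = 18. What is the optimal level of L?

L* = 1296

MP_L = (3/4)·12·L^(-1/4) = 9·L^(-1/4).
Profit maximization for a price taker requires P·MP_L = w: 12·9·L^(-1/4) = 18.
So L^(-1/4) = 1/6, which gives L = 1296.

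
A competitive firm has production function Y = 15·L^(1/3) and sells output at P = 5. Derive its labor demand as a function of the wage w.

L(w) = (25/w)^(3/2)

MP_L = (1/3)·15·L^(-2/3) = 5·L^(-2/3).
Setting P·MP_L = w: 25·L^(-2/3) = w.
Solving for L: L^(-2/3) = w/25, so L = (25/w)^(3/2).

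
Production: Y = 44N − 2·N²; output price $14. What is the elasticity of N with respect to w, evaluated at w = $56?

From P·MP_N = w with MP_N = 44 − 4N, labor demand is N(w) = (44 − w/14)/4.
dN/dw = −1/(56) = -1/56.
At w = 56, N = 10, so ε = (dN/dw)·(w/N) = (-1/56)·(56/10) = -0.1.

ε = -0.1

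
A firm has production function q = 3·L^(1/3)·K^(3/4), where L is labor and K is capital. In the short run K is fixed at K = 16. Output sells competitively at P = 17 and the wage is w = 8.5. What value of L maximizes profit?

L* = 64

With K = 16, MP_L = (1/3)·3·L^(-2/3)·16^(3/4) = 8·L^(-2/3).
Profit maximization for a price taker requires P·MP_L = w: 17·8·L^(-2/3) = 8.5.
So L^(-2/3) = 0.0625, which gives L = 64.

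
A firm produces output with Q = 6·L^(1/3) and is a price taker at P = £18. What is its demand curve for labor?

L(w) = (36/w)^(3/2)

MP_L = (1/3)·6·L^(-2/3) = 2·L^(-2/3).
Setting P·MP_L = w: 36·L^(-2/3) = w.
Solving for L: L^(-2/3) = w/36, so L = (36/w)^(3/2).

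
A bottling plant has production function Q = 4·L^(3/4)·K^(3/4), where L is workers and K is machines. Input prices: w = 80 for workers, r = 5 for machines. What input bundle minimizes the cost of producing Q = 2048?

Cost minimization requires the marginal rate of technical substitution to equal the input-price ratio: MP_L/MP_K = w/r.
Here MP_L/MP_K = (3/4)·(K/L)/(3/4) = (K/L). Setting this equal to 80/5 = 16 gives K = 16L.
Substituting into Q = 2048: 4·L^(3/4)·(16L)^(3/4) = 2048.
Solving, L = 16 and K = 256.

L* = 16, K* = 256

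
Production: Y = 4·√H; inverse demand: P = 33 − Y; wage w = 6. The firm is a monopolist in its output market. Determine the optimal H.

H* = 9

Marginal revenue from the inverse demand is MR = 33 − 2Y.
The marginal product is MP_H = 2·H^(-1/2).
A monopolist hires until marginal revenue product equals the wage: MR·MP_H = w.
At H, Y = 4·√H. Substituting and solving: (33 − 8·√H)·2·H^(-1/2) = 6 gives H = 9.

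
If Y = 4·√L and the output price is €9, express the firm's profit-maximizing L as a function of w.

MP_L = (1/2)·4·L^(-1/2) = 2·L^(-1/2).
Setting P·MP_L = w: 18·L^(-1/2) = w.
Solving for L: L^(-1/2) = w/18, so L = (18/w)^(2).

L(w) = 324/w²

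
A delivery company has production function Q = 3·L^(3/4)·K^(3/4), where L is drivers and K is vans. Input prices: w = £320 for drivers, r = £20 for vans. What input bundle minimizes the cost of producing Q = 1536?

L* = 16, K* = 256

Cost minimization requires the marginal rate of technical substitution to equal the input-price ratio: MP_L/MP_K = w/r.
Here MP_L/MP_K = (3/4)·(K/L)/(3/4) = (K/L). Setting this equal to 320/20 = 16 gives K = 16L.
Substituting into Q = 1536: 3·L^(3/4)·(16L)^(3/4) = 1536.
Solving, L = 16 and K = 256.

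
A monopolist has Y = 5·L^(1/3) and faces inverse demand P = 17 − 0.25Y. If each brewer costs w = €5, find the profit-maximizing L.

Marginal revenue from the inverse demand is MR = 17 − 0.5Y.
The marginal product is MP_L = (5/3)·L^(-2/3).
A monopolist hires until marginal revenue product equals the wage: MR·MP_L = w.
At L, Y = 5·L^(1/3). Substituting and solving: (17 − 2.5·L^(1/3))·(5/3)·L^(-2/3) = 5 gives L = 8.

L* = 8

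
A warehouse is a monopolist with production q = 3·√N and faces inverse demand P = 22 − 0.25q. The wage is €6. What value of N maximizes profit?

Marginal revenue from the inverse demand is MR = 22 − 0.5q.
The marginal product is MP_N = 1.5·N^(-1/2).
A monopolist hires until marginal revenue product equals the wage: MR·MP_N = w.
At N, q = 3·√N. Substituting and solving: (22 − 1.5·√N)·1.5·N^(-1/2) = 6 gives N = 16.

N* = 16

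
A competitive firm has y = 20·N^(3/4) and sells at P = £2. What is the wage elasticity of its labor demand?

ε = -4

MP_N = (3/4)·20·N^(-1/4), so P·MP_N = w gives 30·N^(-1/4) = w.
Solving, N(w) = (30/w)^(4). This is a constant-elasticity form: N ∝ w^(−4), so ε = −4.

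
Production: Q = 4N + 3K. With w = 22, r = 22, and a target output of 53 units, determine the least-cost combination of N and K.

N* = 13.25, K* = 0

The inputs are perfect substitutes, so the firm uses whichever has the lower cost per unit of output.
Cost per unit of output via N is w/4 = 5.5; via K it is r/3 = 22/3. N is cheaper.
Producing Q = 53 with N alone: N = 13.25, K = 0.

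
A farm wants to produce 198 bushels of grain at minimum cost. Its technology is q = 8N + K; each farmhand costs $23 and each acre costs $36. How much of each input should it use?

N* = 24.75, K* = 0

The inputs are perfect substitutes, so the firm uses whichever has the lower cost per unit of output.
Cost per unit of output via N is 2.875; via K it is 36. N is cheaper.
Producing q = 198 with N alone: N = 24.75, K = 0.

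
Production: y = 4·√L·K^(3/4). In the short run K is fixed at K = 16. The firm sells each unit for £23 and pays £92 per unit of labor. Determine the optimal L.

With K = 16, MP_L = (1/2)·4·L^(-1/2)·16^(3/4) = 16·L^(-1/2).
Profit maximization for a price taker requires P·MP_L = w: 23·16·L^(-1/2) = 92.
So L^(-1/2) = 0.25, which gives L = 16.

L* = 16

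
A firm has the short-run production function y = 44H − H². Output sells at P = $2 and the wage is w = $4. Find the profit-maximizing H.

H* = 21

The marginal product of H is MP_H = 44 − 2H.
A price-taking firm hires until the value of the marginal product equals the wage: P·MP_H = w, so 2·(44 − 2H) = 4.
Then 44 − 2H = 2, giving H = 21.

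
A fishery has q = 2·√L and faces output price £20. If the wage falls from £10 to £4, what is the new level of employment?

From P·MP_L = w with MP_L = L^(-1/2), the labor demand is L(w) = (20/w)^(2).
At w = 10: L = 4. At w = 4: L = 25.

L* = 25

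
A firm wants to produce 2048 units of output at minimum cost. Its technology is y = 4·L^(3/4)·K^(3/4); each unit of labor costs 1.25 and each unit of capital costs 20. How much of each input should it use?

L* = 256, K* = 16

Cost minimization requires the marginal rate of technical substitution to equal the input-price ratio: MP_L/MP_K = w/r.
Here MP_L/MP_K = (3/4)·(K/L)/(3/4) = (K/L). Setting this equal to 1.25/20 = 0.0625 gives K = 0.0625L.
Substituting into y = 2048: 4·L^(3/4)·(0.0625L)^(3/4) = 2048.
Solving, L = 256 and K = 16.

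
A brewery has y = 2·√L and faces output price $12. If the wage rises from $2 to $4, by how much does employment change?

ΔL = -27

From P·MP_L = w with MP_L = L^(-1/2), the labor demand is L(w) = (12/w)^(2).
At w = 2: L = 36. At w = 4: L = 9.
ΔL = 9 − 36 = -27.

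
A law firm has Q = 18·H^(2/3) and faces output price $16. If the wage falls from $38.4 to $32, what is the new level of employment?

H* = 216

From P·MP_H = w with MP_H = 12·H^(-1/3), the labor demand is H(w) = (192/w)^(3).
At w = 38.4: H = 125. At w = 32: H = 216.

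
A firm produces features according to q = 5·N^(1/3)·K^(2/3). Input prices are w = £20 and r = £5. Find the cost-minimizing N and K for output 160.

Cost minimization requires the marginal rate of technical substitution to equal the input-price ratio: MP_N/MP_K = w/r.
Here MP_N/MP_K = (1/3)·(K/N)/(2/3) = 0.5·(K/N). Setting this equal to 20/5 = 4 gives K = 8N.
Substituting into q = 160: 5·N^(1/3)·(8N)^(2/3) = 160.
Solving, N = 8 and K = 64.

N* = 8, K* = 64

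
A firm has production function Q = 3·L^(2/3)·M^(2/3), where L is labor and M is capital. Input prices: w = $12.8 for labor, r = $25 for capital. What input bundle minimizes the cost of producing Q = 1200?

L* = 125, M* = 64

Cost minimization requires the marginal rate of technical substitution to equal the input-price ratio: MP_L/MP_M = w/r.
Here MP_L/MP_M = (2/3)·(M/L)/(2/3) = (M/L). Setting this equal to 12.8/25 = 0.512 gives M = 0.512L.
Substituting into Q = 1200: 3·L^(2/3)·(0.512L)^(2/3) = 1200.
Solving, L = 125 and M = 64.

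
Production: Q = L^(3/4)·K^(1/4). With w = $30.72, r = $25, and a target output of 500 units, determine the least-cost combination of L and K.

L* = 625, K* = 256

Cost minimization requires the marginal rate of technical substitution to equal the input-price ratio: MP_L/MP_K = w/r.
Here MP_L/MP_K = (3/4)·(K/L)/(1/4) = 3·(K/L). Setting this equal to 30.72/25 = 1.2288 gives K = 0.4096L.
Substituting into Q = 500: L^(3/4)·(0.4096L)^(1/4) = 500.
Solving, L = 625 and K = 256.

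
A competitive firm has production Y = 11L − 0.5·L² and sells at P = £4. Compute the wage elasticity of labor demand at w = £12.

ε = -0.375

From P·MP_L = w with MP_L = 11 − L, labor demand is L(w) = 11 − w/4.
dL/dw = −1/(4) = -0.25.
At w = 12, L = 8, so ε = (dL/dw)·(w/L) = (-0.25)·(12/8) = -0.375.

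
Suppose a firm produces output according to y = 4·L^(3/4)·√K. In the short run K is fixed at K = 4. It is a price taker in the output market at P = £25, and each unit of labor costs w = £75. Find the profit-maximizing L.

L* = 16

With K = 4, MP_L = (3/4)·4·L^(-1/4)·4^(1/2) = 6·L^(-1/4).
Profit maximization for a price taker requires P·MP_L = w: 25·6·L^(-1/4) = 75.
So L^(-1/4) = 0.5, which gives L = 16.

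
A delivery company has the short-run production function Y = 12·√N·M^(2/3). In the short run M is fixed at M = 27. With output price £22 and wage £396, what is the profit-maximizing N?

N* = 9

With M = 27, MP_N = (1/2)·12·N^(-1/2)·27^(2/3) = 54·N^(-1/2).
Profit maximization for a price taker requires P·MP_N = w: 22·54·N^(-1/2) = 396.
So N^(-1/2) = 1/3, which gives N = 9.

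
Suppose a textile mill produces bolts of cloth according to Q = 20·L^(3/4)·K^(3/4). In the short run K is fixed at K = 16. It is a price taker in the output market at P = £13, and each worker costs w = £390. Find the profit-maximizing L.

L* = 256

With K = 16, MP_L = (3/4)·20·L^(-1/4)·16^(3/4) = 120·L^(-1/4).
Profit maximization for a price taker requires P·MP_L = w: 13·120·L^(-1/4) = 390.
So L^(-1/4) = 0.25, which gives L = 256.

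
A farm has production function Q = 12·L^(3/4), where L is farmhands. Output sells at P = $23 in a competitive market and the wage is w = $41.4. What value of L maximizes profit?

L* = 625

MP_L = (3/4)·12·L^(-1/4) = 9·L^(-1/4).
Profit maximization for a price taker requires P·MP_L = w: 23·9·L^(-1/4) = 41.4.
So L^(-1/4) = 0.2, which gives L = 625.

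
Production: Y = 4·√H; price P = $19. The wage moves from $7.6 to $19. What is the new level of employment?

From P·MP_H = w with MP_H = 2·H^(-1/2), the labor demand is H(w) = (38/w)^(2).
At w = 7.6: H = 25. At w = 19: H = 4.

H* = 4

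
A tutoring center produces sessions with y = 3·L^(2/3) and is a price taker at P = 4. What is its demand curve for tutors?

MP_L = (2/3)·3·L^(-1/3) = 2·L^(-1/3).
Setting P·MP_L = w: 8·L^(-1/3) = w.
Solving for L: L^(-1/3) = w/8, so L = (8/w)^(3).

L(w) = 512/w³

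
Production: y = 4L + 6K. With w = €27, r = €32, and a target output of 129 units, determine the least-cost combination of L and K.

The inputs are perfect substitutes, so the firm uses whichever has the lower cost per unit of output.
Cost per unit of output via L is w/4 = 6.75; via K it is r/6 = 16/3. K is cheaper.
Producing y = 129 with K alone: L = 0, K = 21.5.

L* = 0, K* = 21.5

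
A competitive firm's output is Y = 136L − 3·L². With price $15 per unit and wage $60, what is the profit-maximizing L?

L* = 22

The marginal product of L is MP_L = 136 − 6L.
A price-taking firm hires until the value of the marginal product equals the wage: P·MP_L = w, so 15·(136 − 6L) = 60.
Then 136 − 6L = 4, giving L = 22.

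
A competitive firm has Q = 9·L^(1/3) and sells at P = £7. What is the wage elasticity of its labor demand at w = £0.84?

MP_L = (1/3)·9·L^(-2/3), so P·MP_L = w gives 21·L^(-2/3) = w.
Solving, L(w) = (21/w)^(3/2). This is a constant-elasticity form: L ∝ w^(−3/2), so ε = −3/2.

ε = -1.5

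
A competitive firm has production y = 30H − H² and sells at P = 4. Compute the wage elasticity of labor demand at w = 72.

From P·MP_H = w with MP_H = 30 − 2H, labor demand is H(w) = (30 − w/4)/2.
dH/dw = −1/(8) = -0.125.
At w = 72, H = 6, so ε = (dH/dw)·(w/H) = (-0.125)·(72/6) = -1.5.

ε = -1.5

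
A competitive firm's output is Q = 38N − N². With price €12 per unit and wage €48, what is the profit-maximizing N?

N* = 17

The marginal product of N is MP_N = 38 − 2N.
A price-taking firm hires until the value of the marginal product equals the wage: P·MP_N = w, so 12·(38 − 2N) = 48.
Then 38 − 2N = 4, giving N = 17.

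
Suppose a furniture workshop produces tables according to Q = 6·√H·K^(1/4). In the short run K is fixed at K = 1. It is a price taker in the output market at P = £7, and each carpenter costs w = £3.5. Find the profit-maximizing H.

With K = 1, MP_H = (1/2)·6·H^(-1/2)·1^(1/4) = 3·H^(-1/2).
Profit maximization for a price taker requires P·MP_H = w: 7·3·H^(-1/2) = 3.5.
So H^(-1/2) = 1/6, which gives H = 36.

H* = 36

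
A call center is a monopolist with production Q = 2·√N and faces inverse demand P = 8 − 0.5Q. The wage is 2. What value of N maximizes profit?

Marginal revenue from the inverse demand is MR = 8 − Q.
The marginal product is MP_N = N^(-1/2).
A monopolist hires until marginal revenue product equals the wage: MR·MP_N = w.
At N, Q = 2·√N. Substituting and solving: (8 − 2·√N)·N^(-1/2) = 2 gives N = 4.

N* = 4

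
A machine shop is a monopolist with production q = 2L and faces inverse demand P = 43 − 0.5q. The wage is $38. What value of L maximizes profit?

Marginal revenue from the inverse demand is MR = 43 − q.
The marginal product is MP_L = 2.
A monopolist hires until marginal revenue product equals the wage: MR·MP_L = w.
(43 − 2L)·2 = 38, so L = 12.

L* = 12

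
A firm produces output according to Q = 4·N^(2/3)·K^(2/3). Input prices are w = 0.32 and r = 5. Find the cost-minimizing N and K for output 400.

Cost minimization requires the marginal rate of technical substitution to equal the input-price ratio: MP_N/MP_K = w/r.
Here MP_N/MP_K = (2/3)·(K/N)/(2/3) = (K/N). Setting this equal to 0.32/5 = 0.064 gives K = 0.064N.
Substituting into Q = 400: 4·N^(2/3)·(0.064N)^(2/3) = 400.
Solving, N = 125 and K = 8.

N* = 125, K* = 8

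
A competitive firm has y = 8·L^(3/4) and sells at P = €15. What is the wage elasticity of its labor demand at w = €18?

ε = -4

MP_L = (3/4)·8·L^(-1/4), so P·MP_L = w gives 90·L^(-1/4) = w.
Solving, L(w) = (90/w)^(4). This is a constant-elasticity form: L ∝ w^(−4), so ε = −4.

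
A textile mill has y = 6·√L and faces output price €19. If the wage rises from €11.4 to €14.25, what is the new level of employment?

From P·MP_L = w with MP_L = 3·L^(-1/2), the labor demand is L(w) = (57/w)^(2).
At w = 11.4: L = 25. At w = 14.25: L = 16.

L* = 16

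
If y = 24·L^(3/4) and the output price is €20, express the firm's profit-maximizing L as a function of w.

MP_L = (3/4)·24·L^(-1/4) = 18·L^(-1/4).
Setting P·MP_L = w: 360·L^(-1/4) = w.
Solving for L: L^(-1/4) = w/360, so L = (360/w)^(4).

L(w) = (360/w)^(4)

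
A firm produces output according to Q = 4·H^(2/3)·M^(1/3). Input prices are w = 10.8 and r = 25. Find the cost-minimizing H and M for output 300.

Cost minimization requires the marginal rate of technical substitution to equal the input-price ratio: MP_H/MP_M = w/r.
Here MP_H/MP_M = (2/3)·(M/H)/(1/3) = 2·(M/H). Setting this equal to 10.8/25 = 0.432 gives M = 0.216H.
Substituting into Q = 300: 4·H^(2/3)·(0.216H)^(1/3) = 300.
Solving, H = 125 and M = 27.

H* = 125, M* = 27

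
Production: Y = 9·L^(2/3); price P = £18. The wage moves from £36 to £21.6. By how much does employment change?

ΔL = 98

From P·MP_L = w with MP_L = 6·L^(-1/3), the labor demand is L(w) = (108/w)^(3).
At w = 36: L = 27. At w = 21.6: L = 125.
ΔL = 125 − 27 = 98.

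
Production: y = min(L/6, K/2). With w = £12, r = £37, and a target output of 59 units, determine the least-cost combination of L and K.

With a fixed-proportions technology, the cost-minimizing bundle uses no slack in either input: L/6 = K/2 = y.
So L = 6·59 = 354 and K = 2·59 = 118.

L* = 354, K* = 118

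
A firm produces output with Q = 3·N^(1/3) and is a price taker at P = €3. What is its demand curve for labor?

N(w) = (3/w)^(3/2)

MP_N = (1/3)·3·N^(-2/3) = N^(-2/3).
Setting P·MP_N = w: 3·N^(-2/3) = w.
Solving for N: N^(-2/3) = w/3, so N = (3/w)^(3/2).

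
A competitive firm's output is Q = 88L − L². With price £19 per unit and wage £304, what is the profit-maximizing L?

L* = 36

The marginal product of L is MP_L = 88 − 2L.
A price-taking firm hires until the value of the marginal product equals the wage: P·MP_L = w, so 19·(88 − 2L) = 304.
Then 88 − 2L = 16, giving L = 36.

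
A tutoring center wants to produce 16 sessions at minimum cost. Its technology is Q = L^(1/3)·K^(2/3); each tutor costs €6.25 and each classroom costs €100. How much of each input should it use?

L* = 64, K* = 8

Cost minimization requires the marginal rate of technical substitution to equal the input-price ratio: MP_L/MP_K = w/r.
Here MP_L/MP_K = (1/3)·(K/L)/(2/3) = 0.5·(K/L). Setting this equal to 6.25/100 = 0.0625 gives K = 0.125L.
Substituting into Q = 16: L^(1/3)·(0.125L)^(2/3) = 16.
Solving, L = 64 and K = 8.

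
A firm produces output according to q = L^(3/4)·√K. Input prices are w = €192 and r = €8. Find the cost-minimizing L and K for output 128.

L* = 16, K* = 256

Cost minimization requires the marginal rate of technical substitution to equal the input-price ratio: MP_L/MP_K = w/r.
Here MP_L/MP_K = (3/4)·(K/L)/(1/2) = 1.5·(K/L). Setting this equal to 192/8 = 24 gives K = 16L.
Substituting into q = 128: L^(3/4)·(16L)^(1/2) = 128.
Solving, L = 16 and K = 256.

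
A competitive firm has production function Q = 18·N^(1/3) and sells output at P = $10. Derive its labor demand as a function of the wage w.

N(w) = (60/w)^(3/2)

MP_N = (1/3)·18·N^(-2/3) = 6·N^(-2/3).
Setting P·MP_N = w: 60·N^(-2/3) = w.
Solving for N: N^(-2/3) = w/60, so N = (60/w)^(3/2).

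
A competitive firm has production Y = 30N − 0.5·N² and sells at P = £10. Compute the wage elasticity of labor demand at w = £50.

From P·MP_N = w with MP_N = 30 − N, labor demand is N(w) = 30 − w/10.
dN/dw = −1/(10) = -0.1.
At w = 50, N = 25, so ε = (dN/dw)·(w/N) = (-0.1)·(50/25) = -0.2.

ε = -0.2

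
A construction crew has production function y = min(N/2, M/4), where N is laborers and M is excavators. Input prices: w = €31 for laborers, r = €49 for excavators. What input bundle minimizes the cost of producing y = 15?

N* = 30, M* = 60

With a fixed-proportions technology, the cost-minimizing bundle uses no slack in either input: N/2 = M/4 = y.
So N = 2·15 = 30 and M = 4·15 = 60.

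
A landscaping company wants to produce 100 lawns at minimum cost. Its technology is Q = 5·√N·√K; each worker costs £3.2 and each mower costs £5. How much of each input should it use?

N* = 25, K* = 16

Cost minimization requires the marginal rate of technical substitution to equal the input-price ratio: MP_N/MP_K = w/r.
Here MP_N/MP_K = (1/2)·(K/N)/(1/2) = (K/N). Setting this equal to 3.2/5 = 0.64 gives K = 0.64N.
Substituting into Q = 100: 5·N^(1/2)·(0.64N)^(1/2) = 100.
Solving, N = 25 and K = 16.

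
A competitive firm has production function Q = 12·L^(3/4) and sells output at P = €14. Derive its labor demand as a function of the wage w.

MP_L = (3/4)·12·L^(-1/4) = 9·L^(-1/4).
Setting P·MP_L = w: 126·L^(-1/4) = w.
Solving for L: L^(-1/4) = w/126, so L = (126/w)^(4).

L(w) = (126/w)^(4)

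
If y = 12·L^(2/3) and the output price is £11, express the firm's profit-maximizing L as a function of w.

MP_L = (2/3)·12·L^(-1/3) = 8·L^(-1/3).
Setting P·MP_L = w: 88·L^(-1/3) = w.
Solving for L: L^(-1/3) = w/88, so L = (88/w)^(3).

L(w) = 681472/w³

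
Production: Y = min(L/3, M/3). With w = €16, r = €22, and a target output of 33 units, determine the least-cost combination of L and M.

With a fixed-proportions technology, the cost-minimizing bundle uses no slack in either input: L/3 = M/3 = Y.
So L = 3·33 = 99 and M = 3·33 = 99.

L* = 99, M* = 99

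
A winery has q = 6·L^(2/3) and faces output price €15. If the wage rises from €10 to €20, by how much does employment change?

From P·MP_L = w with MP_L = 4·L^(-1/3), the labor demand is L(w) = (60/w)^(3).
At w = 10: L = 216. At w = 20: L = 27.
ΔL = 27 − 216 = -189.

ΔL = -189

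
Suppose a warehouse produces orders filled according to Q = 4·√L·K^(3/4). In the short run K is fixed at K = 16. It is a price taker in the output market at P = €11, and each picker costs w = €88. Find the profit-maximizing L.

L* = 4

With K = 16, MP_L = (1/2)·4·L^(-1/2)·16^(3/4) = 16·L^(-1/2).
Profit maximization for a price taker requires P·MP_L = w: 11·16·L^(-1/2) = 88.
So L^(-1/2) = 0.5, which gives L = 4.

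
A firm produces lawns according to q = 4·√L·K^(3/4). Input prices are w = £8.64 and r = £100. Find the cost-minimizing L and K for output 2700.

L* = 625, K* = 81

Cost minimization requires the marginal rate of technical substitution to equal the input-price ratio: MP_L/MP_K = w/r.
Here MP_L/MP_K = (1/2)·(K/L)/(3/4) = (2/3)·(K/L). Setting this equal to 8.64/100 = 0.0864 gives K = 0.1296L.
Substituting into q = 2700: 4·L^(1/2)·(0.1296L)^(3/4) = 2700.
Solving, L = 625 and K = 81.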